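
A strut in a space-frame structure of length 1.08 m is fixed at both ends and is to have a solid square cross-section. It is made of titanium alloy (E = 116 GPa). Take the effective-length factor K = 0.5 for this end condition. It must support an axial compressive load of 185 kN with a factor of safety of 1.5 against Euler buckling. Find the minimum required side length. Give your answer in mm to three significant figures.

a ≈ 30.3 mm

Required P_cr = n·P = 1.5 × 185 = 277.5 kN
L_e = K·L = 0.5 × 1.08 = 0.5400 m
Required I = P_cr·L_e²/(π²E) = 2.775×10^5 × 0.5400² / (π² × 1.16×10^11) = 7.068×10^-8 m⁴
I_req = 7.068×10^4 mm⁴
Solid square: I = a⁴/12  ⇒  a = (12I)^(1/4) = (12×7.068×10^4)^(1/4) = 30.3 mm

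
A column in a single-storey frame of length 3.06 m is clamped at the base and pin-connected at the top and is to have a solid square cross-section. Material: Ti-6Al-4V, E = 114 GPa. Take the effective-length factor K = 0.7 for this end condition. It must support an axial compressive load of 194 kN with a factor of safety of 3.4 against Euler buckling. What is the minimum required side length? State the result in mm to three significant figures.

a ≈ 75.4 mm

Required P_cr = n·P = 3.4 × 194 = 659.6 kN
L_e = K·L = 0.7 × 3.06 = 2.142 m
Required I = P_cr·L_e²/(π²E) = 6.596×10^5 × 2.142² / (π² × 1.14×10^11) = 2.690×10^-6 m⁴
I_req = 2.690×10^6 mm⁴
Solid square: I = a⁴/12  ⇒  a = (12I)^(1/4) = (12×2.690×10^6)^(1/4) = 75.4 mm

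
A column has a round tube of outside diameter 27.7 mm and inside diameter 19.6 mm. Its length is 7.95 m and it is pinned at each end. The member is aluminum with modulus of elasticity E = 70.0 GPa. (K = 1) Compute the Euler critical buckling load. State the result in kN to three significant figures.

P_cr ≈ 0.237 kN

d_o = 27.7 mm, d_i = 19.6 mm
I = π(d_o⁴ − d_i⁴)/64 = π(27.7⁴ − 19.60⁴)/64 = 2.166×10^4 mm⁴
I = 2.166×10^4 mm⁴ = 2.166×10^-8 m⁴
Effective length L_e = K·L = 1 × 7.95 = 7.950 m
P_cr = π²EI / L_e² = π² × 70.0×10⁹ × 2.166×10^-8 / 7.950² = 236.7 N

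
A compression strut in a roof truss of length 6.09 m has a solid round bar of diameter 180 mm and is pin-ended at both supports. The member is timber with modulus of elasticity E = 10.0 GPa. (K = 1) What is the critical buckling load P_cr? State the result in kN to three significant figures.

P_cr ≈ 137 kN

I = πd⁴/64 = π×180⁴/64 = 5.153×10^7 mm⁴
I = 5.153×10^7 mm⁴ = 5.153×10^-5 m⁴
Effective length L_e = K·L = 1 × 6.09 = 6.090 m
P_cr = π²EI / L_e² = π² × 10.0×10⁹ × 5.153×10^-5 / 6.090² = 1.371×10^5 N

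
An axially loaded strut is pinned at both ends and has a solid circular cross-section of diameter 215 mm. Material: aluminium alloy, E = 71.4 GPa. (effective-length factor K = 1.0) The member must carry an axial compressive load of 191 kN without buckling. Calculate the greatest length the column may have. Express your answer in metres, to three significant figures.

I = πd⁴/64 = π×215⁴/64 = 1.049×10^8 mm⁴
I = 1.049×10^-4 m⁴
At the buckling limit P_cr = P = 1.910×10^5 N
From P_cr = π²EI/(K·L)²:  L = (1/K)·√(π²EI/P_cr) = (1/1)·√(π²×7.14×10^10×1.049×10^-4/1.910×10^5)
L = 19.7 m

L_max ≈ 19.7 m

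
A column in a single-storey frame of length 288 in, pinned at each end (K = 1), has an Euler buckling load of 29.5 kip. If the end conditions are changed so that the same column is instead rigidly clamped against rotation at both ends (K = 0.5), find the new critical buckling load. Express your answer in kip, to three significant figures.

P_cr ≈ 118 kip

P_cr ∝ 1/K², so P_cr,new = P_cr,old × (K_old/K_new)² = 29.5 × (1/0.5)²
= 29.5 × 4.000 = 118 kip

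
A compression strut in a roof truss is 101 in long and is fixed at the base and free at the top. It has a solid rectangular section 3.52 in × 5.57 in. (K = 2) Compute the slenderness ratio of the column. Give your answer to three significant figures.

λ ≈ 199

For a rectangle r_min = b/√12 = 3.52/√12 = 1.016 in
L_e = K·L = 2 × 101 = 202.0 in
λ = L_e / r_min = 202.00 / 1.016 = 199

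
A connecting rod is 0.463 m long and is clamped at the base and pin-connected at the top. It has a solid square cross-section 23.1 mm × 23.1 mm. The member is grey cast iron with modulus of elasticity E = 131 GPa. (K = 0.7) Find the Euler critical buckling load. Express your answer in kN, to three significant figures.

I = a⁴/12 = 23.1⁴/12 = 2.373×10^4 mm⁴
I = 2.373×10^4 mm⁴ = 2.373×10^-8 m⁴
Effective length L_e = K·L = 0.7 × 0.463 = 0.3241 m
P_cr = π²EI / L_e² = π² × 131×10⁹ × 2.373×10^-8 / 0.3241² = 2.921×10^5 N

P_cr ≈ 292 kN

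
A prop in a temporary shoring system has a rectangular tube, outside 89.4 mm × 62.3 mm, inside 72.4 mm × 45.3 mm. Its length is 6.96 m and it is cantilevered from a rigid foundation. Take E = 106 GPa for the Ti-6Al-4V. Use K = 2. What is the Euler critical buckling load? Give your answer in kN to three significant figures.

Weak-axis I_min = (h_o·b_o³ − h_i·b_i³)/12 with b_o = 62.3, b_i = 45.30 mm (shorter outer/inner sides).
I_min = (89.4×62.3³ − 72.40×45.30³)/12 = 1.241×10^6 mm⁴
I = 1.241×10^6 mm⁴ = 1.241×10^-6 m⁴
Effective length L_e = K·L = 2 × 6.96 = 13.92 m
P_cr = π²EI / L_e² = π² × 106×10⁹ × 1.241×10^-6 / 13.92² = 6.698×10^3 N

P_cr ≈ 6.70 kN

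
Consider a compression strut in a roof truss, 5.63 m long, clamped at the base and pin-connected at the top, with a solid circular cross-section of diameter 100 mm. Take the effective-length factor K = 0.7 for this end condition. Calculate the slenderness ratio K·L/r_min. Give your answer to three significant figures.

For a solid circle r = d/4 = 100/4 = 25.00 mm
L_e = K·L = 0.7 × 5.63 m = 3.941 m = 3941.0 mm
λ = L_e / r_min = 3941.0 / 25.00 = 158

λ ≈ 158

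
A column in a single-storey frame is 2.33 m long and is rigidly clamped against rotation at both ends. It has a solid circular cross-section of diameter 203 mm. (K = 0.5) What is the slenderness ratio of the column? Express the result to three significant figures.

λ ≈ 23.0

I = πd⁴/64 = π×203⁴/64 = 8.336×10^7 mm⁴
A = 3.237×10^4 mm²;  r_min = √(I/A) = √(8.336×10^7/3.237×10^4) = 50.75 mm
L_e = K·L = 0.5 × 2.33 m = 1.165 m = 1165.0 mm
λ = L_e / r_min = 1165.0 / 50.75 = 23.0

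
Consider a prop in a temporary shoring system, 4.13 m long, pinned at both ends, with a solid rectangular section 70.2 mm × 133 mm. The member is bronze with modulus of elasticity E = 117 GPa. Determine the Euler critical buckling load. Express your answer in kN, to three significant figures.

P_cr ≈ 260 kN

Buckling occurs about the weak axis: I_min = h·b³/12 with b = 70.2 mm (the shorter side).
I_min = 133×70.2³/12 = 3.834×10^6 mm⁴
I = 3.834×10^6 mm⁴ = 3.834×10^-6 m⁴
Effective length L_e = K·L = 1 × 4.13 = 4.130 m
P_cr = π²EI / L_e² = π² × 117×10⁹ × 3.834×10^-6 / 4.130² = 2.596×10^5 N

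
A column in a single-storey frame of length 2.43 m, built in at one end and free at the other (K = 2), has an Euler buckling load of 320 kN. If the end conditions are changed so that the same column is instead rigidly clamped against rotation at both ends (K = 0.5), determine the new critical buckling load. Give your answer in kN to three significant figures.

P_cr ∝ 1/K², so P_cr,new = P_cr,old × (K_old/K_new)² = 320 × (2/0.5)²
= 320 × 16.00 = 5120 kN

P_cr ≈ 5120 kN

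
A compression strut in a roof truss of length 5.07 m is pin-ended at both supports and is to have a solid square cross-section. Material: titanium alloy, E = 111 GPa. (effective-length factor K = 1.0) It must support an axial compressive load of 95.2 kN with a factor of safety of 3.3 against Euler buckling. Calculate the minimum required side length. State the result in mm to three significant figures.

Required P_cr = n·P = 3.3 × 95.2 = 314.2 kN
L_e = K·L = 1 × 5.07 = 5.070 m
Required I = P_cr·L_e²/(π²E) = 3.142×10^5 × 5.070² / (π² × 1.11×10^11) = 7.371×10^-6 m⁴
I_req = 7.371×10^6 mm⁴
Solid square: I = a⁴/12  ⇒  a = (12I)^(1/4) = (12×7.371×10^6)^(1/4) = 97.0 mm

a ≈ 97.0 mm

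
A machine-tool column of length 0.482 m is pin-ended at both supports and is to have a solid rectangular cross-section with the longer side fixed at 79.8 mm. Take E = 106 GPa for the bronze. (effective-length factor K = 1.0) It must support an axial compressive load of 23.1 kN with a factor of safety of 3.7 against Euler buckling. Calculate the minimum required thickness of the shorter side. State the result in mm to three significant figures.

Required P_cr = n·P = 3.7 × 23.1 = 85.47 kN
L_e = K·L = 1 × 0.482 = 0.4820 m
Required I = P_cr·L_e²/(π²E) = 8.547×10^4 × 0.4820² / (π² × 1.06×10^11) = 1.898×10^-8 m⁴
I_req = 1.898×10^4 mm⁴
Rectangle, weak axis: I_min = h·b³/12 with h = 79.8 mm fixed  ⇒  b = (12I/h)^(1/3) = 14.2 mm

b ≈ 14.2 mm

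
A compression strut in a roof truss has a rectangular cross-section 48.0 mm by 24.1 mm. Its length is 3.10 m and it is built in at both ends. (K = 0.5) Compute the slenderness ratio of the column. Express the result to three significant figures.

For a rectangle r_min = b/√12 = 24.1/√12 = 6.957 mm
L_e = K·L = 0.5 × 3.10 m = 1.550 m = 1550.0 mm
λ = L_e / r_min = 1550.0 / 6.957 = 223

λ ≈ 223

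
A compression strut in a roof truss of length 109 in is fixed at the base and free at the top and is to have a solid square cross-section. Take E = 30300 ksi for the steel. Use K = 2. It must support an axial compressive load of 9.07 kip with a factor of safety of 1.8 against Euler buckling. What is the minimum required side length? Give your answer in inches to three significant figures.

a ≈ 2.36 in

Required P_cr = n·P = 1.8 × 9.07 = 16.33 kip
L_e = K·L = 2 × 109 = 218.0 in
Required I = P_cr·L_e²/(π²E) = 1.633×10^4 × 218.0² / (π² × 3.03×10^7) = 2.594 in⁴
Solid square: I = a⁴/12  ⇒  a = (12I)^(1/4) = (12×2.594)^(1/4) = 2.36 in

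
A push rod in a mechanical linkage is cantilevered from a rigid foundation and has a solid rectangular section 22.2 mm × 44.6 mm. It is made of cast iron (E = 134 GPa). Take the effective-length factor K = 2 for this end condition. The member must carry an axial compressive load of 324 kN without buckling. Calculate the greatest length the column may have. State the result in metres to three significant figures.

L_max ≈ 0.204 m

Buckling occurs about the weak axis: I_min = h·b³/12 with b = 22.2 mm (the shorter side).
I_min = 44.6×22.2³/12 = 4.066×10^4 mm⁴
I = 4.066×10^-8 m⁴
At the buckling limit P_cr = P = 3.240×10^5 N
From P_cr = π²EI/(K·L)²:  L = (1/K)·√(π²EI/P_cr) = (1/2)·√(π²×1.34×10^11×4.066×10^-8/3.240×10^5)
L = 0.204 m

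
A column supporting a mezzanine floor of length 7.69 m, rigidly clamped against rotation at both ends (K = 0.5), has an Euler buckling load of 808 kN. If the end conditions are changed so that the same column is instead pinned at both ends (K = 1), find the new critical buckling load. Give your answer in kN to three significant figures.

P_cr ≈ 202 kN

P_cr ∝ 1/K², so P_cr,new = P_cr,old × (K_old/K_new)² = 808 × (0.5/1)²
= 808 × 0.2500 = 202 kN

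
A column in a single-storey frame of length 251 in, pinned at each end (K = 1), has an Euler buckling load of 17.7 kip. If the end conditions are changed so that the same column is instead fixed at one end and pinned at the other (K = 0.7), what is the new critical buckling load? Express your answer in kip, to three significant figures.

P_cr ≈ 36.1 kip

P_cr ∝ 1/K², so P_cr,new = P_cr,old × (K_old/K_new)² = 17.7 × (1/0.7)²
= 17.7 × 2.041 = 36.1 kip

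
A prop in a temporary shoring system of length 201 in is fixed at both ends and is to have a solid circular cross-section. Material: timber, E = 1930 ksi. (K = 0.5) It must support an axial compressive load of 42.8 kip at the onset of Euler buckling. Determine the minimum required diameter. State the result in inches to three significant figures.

L_e = K·L = 0.5 × 201 = 100.5 in
Required I = P_cr·L_e²/(π²E) = 4.280×10^4 × 100.5² / (π² × 1.93×10^6) = 22.69 in⁴
Solid circle: I = πd⁴/64  ⇒  d = (64I/π)^(1/4) = (64×22.69/π)^(1/4) = 4.64 in

d ≈ 4.64 in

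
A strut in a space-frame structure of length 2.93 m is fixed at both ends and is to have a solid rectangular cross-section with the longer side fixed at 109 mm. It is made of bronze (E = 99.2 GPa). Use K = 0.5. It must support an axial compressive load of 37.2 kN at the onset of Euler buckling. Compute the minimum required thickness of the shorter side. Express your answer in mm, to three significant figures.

L_e = K·L = 0.5 × 2.93 = 1.465 m
Required I = P_cr·L_e²/(π²E) = 3.720×10^4 × 1.465² / (π² × 9.92×10^10) = 8.155×10^-8 m⁴
I_req = 8.155×10^4 mm⁴
Rectangle, weak axis: I_min = h·b³/12 with h = 109 mm fixed  ⇒  b = (12I/h)^(1/3) = 20.8 mm

b ≈ 20.8 mm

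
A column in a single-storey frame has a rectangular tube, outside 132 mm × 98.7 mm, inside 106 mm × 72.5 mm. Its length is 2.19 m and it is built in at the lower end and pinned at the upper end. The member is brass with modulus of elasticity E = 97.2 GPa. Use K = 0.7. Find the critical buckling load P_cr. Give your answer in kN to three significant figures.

P_cr ≈ 2940 kN

Weak-axis I_min = (h_o·b_o³ − h_i·b_i³)/12 with b_o = 98.7, b_i = 72.50 mm (shorter outer/inner sides).
I_min = (132×98.7³ − 106.0×72.50³)/12 = 7.210×10^6 mm⁴
I = 7.210×10^6 mm⁴ = 7.210×10^-6 m⁴
Effective length L_e = K·L = 0.7 × 2.19 = 1.533 m
P_cr = π²EI / L_e² = π² × 97.2×10⁹ × 7.210×10^-6 / 1.533² = 2.943×10^6 N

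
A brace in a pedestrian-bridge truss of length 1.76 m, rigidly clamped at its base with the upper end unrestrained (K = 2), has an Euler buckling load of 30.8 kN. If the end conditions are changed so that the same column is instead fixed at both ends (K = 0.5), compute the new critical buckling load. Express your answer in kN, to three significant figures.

P_cr ∝ 1/K², so P_cr,new = P_cr,old × (K_old/K_new)² = 30.8 × (2/0.5)²
= 30.8 × 16.00 = 493 kN

P_cr ≈ 493 kN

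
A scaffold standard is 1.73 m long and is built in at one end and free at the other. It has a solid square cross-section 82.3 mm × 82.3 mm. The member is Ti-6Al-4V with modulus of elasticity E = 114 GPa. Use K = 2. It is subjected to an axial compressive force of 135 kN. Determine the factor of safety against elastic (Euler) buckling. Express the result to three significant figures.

n ≈ 2.66

I = a⁴/12 = 82.3⁴/12 = 3.823×10^6 mm⁴
I = 3.823×10^6 mm⁴ = 3.823×10^-6 m⁴
Effective length L_e = K·L = 2 × 1.73 = 3.460 m
P_cr = π²EI / L_e² = π² × 114×10⁹ × 3.823×10^-6 / 3.460² = 3.593×10^5 N
Factor of safety n = P_cr / P = 359.31 / 135 = 2.66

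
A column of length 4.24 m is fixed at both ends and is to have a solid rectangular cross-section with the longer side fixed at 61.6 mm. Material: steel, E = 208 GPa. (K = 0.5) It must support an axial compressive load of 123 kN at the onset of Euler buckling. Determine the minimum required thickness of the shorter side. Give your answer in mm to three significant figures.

L_e = K·L = 0.5 × 4.24 = 2.120 m
Required I = P_cr·L_e²/(π²E) = 1.230×10^5 × 2.120² / (π² × 2.08×10^11) = 2.693×10^-7 m⁴
I_req = 2.693×10^5 mm⁴
Rectangle, weak axis: I_min = h·b³/12 with h = 61.6 mm fixed  ⇒  b = (12I/h)^(1/3) = 37.4 mm

b ≈ 37.4 mm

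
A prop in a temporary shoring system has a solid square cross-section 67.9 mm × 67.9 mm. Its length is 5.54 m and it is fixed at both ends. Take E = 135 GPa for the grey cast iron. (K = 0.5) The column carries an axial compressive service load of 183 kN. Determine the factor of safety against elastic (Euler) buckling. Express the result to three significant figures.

n ≈ 1.68

I = a⁴/12 = 67.9⁴/12 = 1.771×10^6 mm⁴
I = 1.771×10^6 mm⁴ = 1.771×10^-6 m⁴
Effective length L_e = K·L = 0.5 × 5.54 = 2.770 m
P_cr = π²EI / L_e² = π² × 135×10⁹ × 1.771×10^-6 / 2.770² = 3.076×10^5 N
Factor of safety n = P_cr / P = 307.59 / 183 = 1.68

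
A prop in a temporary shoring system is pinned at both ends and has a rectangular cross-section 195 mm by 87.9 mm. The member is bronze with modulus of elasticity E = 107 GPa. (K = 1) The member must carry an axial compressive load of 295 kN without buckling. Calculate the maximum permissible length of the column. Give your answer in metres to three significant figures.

Buckling occurs about the weak axis: I_min = h·b³/12 with b = 87.9 mm (the shorter side).
I_min = 195×87.9³/12 = 1.104×10^7 mm⁴
I = 1.104×10^-5 m⁴
At the buckling limit P_cr = P = 2.950×10^5 N
From P_cr = π²EI/(K·L)²:  L = (1/K)·√(π²EI/P_cr) = (1/1)·√(π²×1.07×10^11×1.104×10^-5/2.950×10^5)
L = 6.29 m

L_max ≈ 6.29 m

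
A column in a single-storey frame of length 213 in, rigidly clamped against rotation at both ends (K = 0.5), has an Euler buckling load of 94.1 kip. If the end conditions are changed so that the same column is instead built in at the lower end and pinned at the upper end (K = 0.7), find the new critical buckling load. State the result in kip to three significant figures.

P_cr ≈ 48.0 kip

P_cr ∝ 1/K², so P_cr,new = P_cr,old × (K_old/K_new)² = 94.1 × (0.5/0.7)²
= 94.1 × 0.5102 = 48.0 kip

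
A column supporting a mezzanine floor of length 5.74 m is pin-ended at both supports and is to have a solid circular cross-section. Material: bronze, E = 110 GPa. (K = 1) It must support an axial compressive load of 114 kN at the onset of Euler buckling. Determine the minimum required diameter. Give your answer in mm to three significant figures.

L_e = K·L = 1 × 5.74 = 5.740 m
Required I = P_cr·L_e²/(π²E) = 1.140×10^5 × 5.740² / (π² × 1.10×10^11) = 3.460×10^-6 m⁴
I_req = 3.460×10^6 mm⁴
Solid circle: I = πd⁴/64  ⇒  d = (64I/π)^(1/4) = (64×3.460×10^6/π)^(1/4) = 91.6 mm

d ≈ 91.6 mm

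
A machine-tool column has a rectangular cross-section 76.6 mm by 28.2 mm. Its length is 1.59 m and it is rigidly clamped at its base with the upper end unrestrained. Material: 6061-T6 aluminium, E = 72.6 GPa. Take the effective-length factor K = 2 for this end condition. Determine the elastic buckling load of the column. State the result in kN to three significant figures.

Buckling occurs about the weak axis: I_min = h·b³/12 with b = 28.2 mm (the shorter side).
I_min = 76.6×28.2³/12 = 1.432×10^5 mm⁴
I = 1.432×10^5 mm⁴ = 1.432×10^-7 m⁴
Effective length L_e = K·L = 2 × 1.59 = 3.180 m
P_cr = π²EI / L_e² = π² × 72.6×10⁹ × 1.432×10^-7 / 3.180² = 1.014×10^4 N

P_cr ≈ 10.1 kN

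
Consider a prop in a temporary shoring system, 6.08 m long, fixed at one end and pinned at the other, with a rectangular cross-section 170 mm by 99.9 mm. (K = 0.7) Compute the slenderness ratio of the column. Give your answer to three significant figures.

Buckling occurs about the weak axis: I_min = h·b³/12 with b = 99.9 mm (the shorter side).
I_min = 170×99.9³/12 = 1.412×10^7 mm⁴
A = 1.698×10^4 mm²;  r_min = √(I/A) = √(1.412×10^7/1.698×10^4) = 28.84 mm
L_e = K·L = 0.7 × 6.08 m = 4.256 m = 4256.0 mm
λ = L_e / r_min = 4256.0 / 28.84 = 148

λ ≈ 148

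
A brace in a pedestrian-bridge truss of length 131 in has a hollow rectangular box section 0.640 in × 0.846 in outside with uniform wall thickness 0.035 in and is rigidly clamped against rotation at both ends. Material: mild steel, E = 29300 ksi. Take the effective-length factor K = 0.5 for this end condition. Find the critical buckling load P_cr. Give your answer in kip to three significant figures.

P_cr ≈ 0.438 kip

Inner dimensions: h_i = 0.846 − 2×0.035 = 0.7760 in, b_i = 0.640 − 2×0.035 = 0.5700 in
Weak-axis I_min = (h_o·b_o³ − h_i·b_i³)/12 with b_o = 0.640, b_i = 0.5700 in (shorter outer/inner sides).
I_min = (0.846×0.640³ − 0.7760×0.5700³)/12 = 6.505×10^-3 in⁴
Effective length L_e = K·L = 0.5 × 131 = 65.50 in
P_cr = π²EI / L_e² = π² × 29300×10³ × 6.505×10^-3 / 65.50² = 438.5 lb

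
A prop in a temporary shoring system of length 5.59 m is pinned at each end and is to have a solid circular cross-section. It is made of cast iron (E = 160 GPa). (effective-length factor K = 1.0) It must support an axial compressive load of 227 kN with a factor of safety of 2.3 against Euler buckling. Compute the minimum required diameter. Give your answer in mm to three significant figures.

Required P_cr = n·P = 2.3 × 227 = 522.1 kN
L_e = K·L = 1 × 5.59 = 5.590 m
Required I = P_cr·L_e²/(π²E) = 5.221×10^5 × 5.590² / (π² × 1.60×10^11) = 1.033×10^-5 m⁴
I_req = 1.033×10^7 mm⁴
Solid circle: I = πd⁴/64  ⇒  d = (64I/π)^(1/4) = (64×1.033×10^7/π)^(1/4) = 120 mm

d ≈ 120 mm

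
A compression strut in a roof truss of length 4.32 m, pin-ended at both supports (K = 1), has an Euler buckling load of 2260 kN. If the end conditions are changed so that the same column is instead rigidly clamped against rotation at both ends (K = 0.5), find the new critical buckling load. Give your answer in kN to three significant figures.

P_cr ≈ 9040 kN

P_cr ∝ 1/K², so P_cr,new = P_cr,old × (K_old/K_new)² = 2260 × (1/0.5)²
= 2260 × 4.000 = 9040 kN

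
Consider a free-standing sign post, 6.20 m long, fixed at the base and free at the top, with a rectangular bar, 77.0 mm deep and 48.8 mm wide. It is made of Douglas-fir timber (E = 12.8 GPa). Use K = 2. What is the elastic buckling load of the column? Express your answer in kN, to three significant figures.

P_cr ≈ 0.613 kN

Buckling occurs about the weak axis: I_min = h·b³/12 with b = 48.8 mm (the shorter side).
I_min = 77.0×48.8³/12 = 7.457×10^5 mm⁴
I = 7.457×10^5 mm⁴ = 7.457×10^-7 m⁴
Effective length L_e = K·L = 2 × 6.20 = 12.40 m
P_cr = π²EI / L_e² = π² × 12.8×10⁹ × 7.457×10^-7 / 12.40² = 612.7 N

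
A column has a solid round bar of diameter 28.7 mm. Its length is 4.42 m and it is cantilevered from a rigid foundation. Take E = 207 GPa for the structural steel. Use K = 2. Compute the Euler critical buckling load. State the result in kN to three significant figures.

I = πd⁴/64 = π×28.7⁴/64 = 3.330×10^4 mm⁴
I = 3.330×10^4 mm⁴ = 3.330×10^-8 m⁴
Effective length L_e = K·L = 2 × 4.42 = 8.840 m
P_cr = π²EI / L_e² = π² × 207×10⁹ × 3.330×10^-8 / 8.840² = 870.7 N

P_cr ≈ 0.871 kN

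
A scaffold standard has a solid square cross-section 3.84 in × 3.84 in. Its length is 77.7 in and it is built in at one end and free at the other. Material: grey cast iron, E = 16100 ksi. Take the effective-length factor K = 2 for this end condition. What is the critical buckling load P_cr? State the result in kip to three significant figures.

P_cr ≈ 119 kip

I = a⁴/12 = 3.84⁴/12 = 18.12 in⁴
Effective length L_e = K·L = 2 × 77.7 = 155.4 in
P_cr = π²EI / L_e² = π² × 16100×10³ × 18.12 / 155.4² = 1.192×10^5 lb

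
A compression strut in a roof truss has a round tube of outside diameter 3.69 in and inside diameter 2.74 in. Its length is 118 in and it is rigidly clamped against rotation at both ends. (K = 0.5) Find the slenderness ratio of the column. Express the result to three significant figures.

λ ≈ 51.3

d_o = 3.69 in, d_i = 2.74 in
I = π(d_o⁴ − d_i⁴)/64 = π(3.69⁴ − 2.740⁴)/64 = 6.334 in⁴
A = 4.798 in²;  r_min = √(I/A) = √(6.334/4.798) = 1.149 in
L_e = K·L = 0.5 × 118 = 59.00 in
λ = L_e / r_min = 59.000 / 1.149 = 51.3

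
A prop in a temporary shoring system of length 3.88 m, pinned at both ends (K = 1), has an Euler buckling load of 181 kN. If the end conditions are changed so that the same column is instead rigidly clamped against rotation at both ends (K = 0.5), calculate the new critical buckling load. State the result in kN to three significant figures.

P_cr ≈ 724 kN

P_cr ∝ 1/K², so P_cr,new = P_cr,old × (K_old/K_new)² = 181 × (1/0.5)²
= 181 × 4.000 = 724 kN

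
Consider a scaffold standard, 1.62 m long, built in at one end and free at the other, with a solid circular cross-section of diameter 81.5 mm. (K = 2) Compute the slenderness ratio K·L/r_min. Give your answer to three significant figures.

For a solid circle r = d/4 = 81.5/4 = 20.38 mm
L_e = K·L = 2 × 1.62 m = 3.240 m = 3240.0 mm
λ = L_e / r_min = 3240.0 / 20.38 = 159

λ ≈ 159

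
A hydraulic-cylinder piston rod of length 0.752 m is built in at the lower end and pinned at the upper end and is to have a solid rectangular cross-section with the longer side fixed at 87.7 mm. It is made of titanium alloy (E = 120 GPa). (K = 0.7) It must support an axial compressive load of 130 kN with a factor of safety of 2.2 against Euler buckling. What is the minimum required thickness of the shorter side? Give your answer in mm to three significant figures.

b ≈ 20.9 mm

Required P_cr = n·P = 2.2 × 130 = 286.0 kN
L_e = K·L = 0.7 × 0.752 = 0.5264 m
Required I = P_cr·L_e²/(π²E) = 2.860×10^5 × 0.5264² / (π² × 1.20×10^11) = 6.691×10^-8 m⁴
I_req = 6.691×10^4 mm⁴
Rectangle, weak axis: I_min = h·b³/12 with h = 87.7 mm fixed  ⇒  b = (12I/h)^(1/3) = 20.9 mm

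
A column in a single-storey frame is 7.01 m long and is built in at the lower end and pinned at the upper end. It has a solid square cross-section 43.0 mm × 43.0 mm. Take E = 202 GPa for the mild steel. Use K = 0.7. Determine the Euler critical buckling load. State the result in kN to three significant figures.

P_cr ≈ 23.6 kN

I = a⁴/12 = 43.0⁴/12 = 2.849×10^5 mm⁴
I = 2.849×10^5 mm⁴ = 2.849×10^-7 m⁴
Effective length L_e = K·L = 0.7 × 7.01 = 4.907 m
P_cr = π²EI / L_e² = π² × 202×10⁹ × 2.849×10^-7 / 4.907² = 2.359×10^4 N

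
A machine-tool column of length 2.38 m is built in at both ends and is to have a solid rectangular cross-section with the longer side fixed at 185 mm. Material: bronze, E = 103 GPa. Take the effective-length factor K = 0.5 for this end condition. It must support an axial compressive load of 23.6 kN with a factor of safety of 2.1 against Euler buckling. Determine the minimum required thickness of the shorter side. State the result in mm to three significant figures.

b ≈ 16.5 mm

Required P_cr = n·P = 2.1 × 23.6 = 49.56 kN
L_e = K·L = 0.5 × 2.38 = 1.190 m
Required I = P_cr·L_e²/(π²E) = 4.956×10^4 × 1.190² / (π² × 1.03×10^11) = 6.904×10^-8 m⁴
I_req = 6.904×10^4 mm⁴
Rectangle, weak axis: I_min = h·b³/12 with h = 185 mm fixed  ⇒  b = (12I/h)^(1/3) = 16.5 mm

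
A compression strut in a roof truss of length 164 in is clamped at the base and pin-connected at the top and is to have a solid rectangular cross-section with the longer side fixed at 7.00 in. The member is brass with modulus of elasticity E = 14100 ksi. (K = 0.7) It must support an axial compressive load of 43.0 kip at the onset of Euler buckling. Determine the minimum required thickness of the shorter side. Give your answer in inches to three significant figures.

b ≈ 1.91 in

L_e = K·L = 0.7 × 164 = 114.8 in
Required I = P_cr·L_e²/(π²E) = 4.300×10^4 × 114.8² / (π² × 1.41×10^7) = 4.072 in⁴
Rectangle, weak axis: I_min = h·b³/12 with h = 7.00 in fixed  ⇒  b = (12I/h)^(1/3) = 1.91 in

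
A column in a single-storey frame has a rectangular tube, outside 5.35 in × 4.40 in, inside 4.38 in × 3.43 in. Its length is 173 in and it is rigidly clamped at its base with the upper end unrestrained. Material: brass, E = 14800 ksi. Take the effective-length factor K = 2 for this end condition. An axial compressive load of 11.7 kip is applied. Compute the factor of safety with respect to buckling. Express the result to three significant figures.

Weak-axis I_min = (h_o·b_o³ − h_i·b_i³)/12 with b_o = 4.40, b_i = 3.430 in (shorter outer/inner sides).
I_min = (5.35×4.40³ − 4.380×3.430³)/12 = 23.25 in⁴
Effective length L_e = K·L = 2 × 173 = 346.0 in
P_cr = π²EI / L_e² = π² × 14800×10³ × 23.25 / 346.0² = 2.837×10^4 lb
Factor of safety n = P_cr / P = 28.367 / 11.7 = 2.42

n ≈ 2.42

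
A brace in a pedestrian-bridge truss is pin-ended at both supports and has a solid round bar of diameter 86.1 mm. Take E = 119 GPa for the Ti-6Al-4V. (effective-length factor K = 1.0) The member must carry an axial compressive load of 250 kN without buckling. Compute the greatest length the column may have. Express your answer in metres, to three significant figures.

I = πd⁴/64 = π×86.1⁴/64 = 2.698×10^6 mm⁴
I = 2.698×10^-6 m⁴
At the buckling limit P_cr = P = 2.500×10^5 N
From P_cr = π²EI/(K·L)²:  L = (1/K)·√(π²EI/P_cr) = (1/1)·√(π²×1.19×10^11×2.698×10^-6/2.500×10^5)
L = 3.56 m

L_max ≈ 3.56 m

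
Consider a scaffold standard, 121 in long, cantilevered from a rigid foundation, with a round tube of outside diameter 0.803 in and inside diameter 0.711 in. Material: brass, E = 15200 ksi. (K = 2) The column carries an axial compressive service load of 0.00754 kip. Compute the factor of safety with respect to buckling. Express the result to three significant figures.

n ≈ 2.67

d_o = 0.803 in, d_i = 0.711 in
I = π(d_o⁴ − d_i⁴)/64 = π(0.803⁴ − 0.7110⁴)/64 = 7.865×10^-3 in⁴
Effective length L_e = K·L = 2 × 121 = 242.0 in
P_cr = π²EI / L_e² = π² × 15200×10³ × 7.865×10^-3 / 242.0² = 20.15 lb
Factor of safety n = P_cr / P = 0.020147 / 0.00754 = 2.67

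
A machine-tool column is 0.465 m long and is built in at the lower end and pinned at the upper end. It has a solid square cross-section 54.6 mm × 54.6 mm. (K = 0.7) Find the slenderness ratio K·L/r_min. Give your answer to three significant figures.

I = a⁴/12 = 54.6⁴/12 = 7.406×10^5 mm⁴
A = 2.981×10^3 mm²;  r_min = √(I/A) = √(7.406×10^5/2.981×10^3) = 15.76 mm
L_e = K·L = 0.7 × 0.465 m = 0.3255 m = 325.50 mm
λ = L_e / r_min = 325.50 / 15.76 = 20.7

λ ≈ 20.7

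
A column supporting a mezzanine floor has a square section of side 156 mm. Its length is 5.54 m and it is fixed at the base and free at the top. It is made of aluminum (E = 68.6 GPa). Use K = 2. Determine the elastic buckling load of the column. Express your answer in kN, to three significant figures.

I = a⁴/12 = 156⁴/12 = 4.935×10^7 mm⁴
I = 4.935×10^7 mm⁴ = 4.935×10^-5 m⁴
Effective length L_e = K·L = 2 × 5.54 = 11.08 m
P_cr = π²EI / L_e² = π² × 68.6×10⁹ × 4.935×10^-5 / 11.08² = 2.722×10^5 N

P_cr ≈ 272 kN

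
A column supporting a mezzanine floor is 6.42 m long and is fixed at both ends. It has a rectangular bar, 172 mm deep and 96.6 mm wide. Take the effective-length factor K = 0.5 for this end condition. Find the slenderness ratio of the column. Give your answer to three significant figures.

λ ≈ 115

For a rectangle r_min = b/√12 = 96.6/√12 = 27.89 mm
L_e = K·L = 0.5 × 6.42 m = 3.210 m = 3210.0 mm
λ = L_e / r_min = 3210.0 / 27.89 = 115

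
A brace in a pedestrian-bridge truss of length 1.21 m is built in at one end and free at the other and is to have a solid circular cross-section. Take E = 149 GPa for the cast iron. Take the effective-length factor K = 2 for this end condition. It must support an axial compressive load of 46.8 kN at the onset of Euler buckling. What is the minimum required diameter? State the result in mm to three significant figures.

L_e = K·L = 2 × 1.21 = 2.420 m
Required I = P_cr·L_e²/(π²E) = 4.680×10^4 × 2.420² / (π² × 1.49×10^11) = 1.864×10^-7 m⁴
I_req = 1.864×10^5 mm⁴
Solid circle: I = πd⁴/64  ⇒  d = (64I/π)^(1/4) = (64×1.864×10^5/π)^(1/4) = 44.1 mm

d ≈ 44.1 mm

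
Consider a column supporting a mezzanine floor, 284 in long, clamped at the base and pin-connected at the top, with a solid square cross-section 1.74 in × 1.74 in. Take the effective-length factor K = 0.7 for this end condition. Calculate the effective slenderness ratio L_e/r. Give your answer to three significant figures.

I = a⁴/12 = 1.74⁴/12 = 0.7639 in⁴
A = 3.028 in²;  r_min = √(I/A) = √(0.7639/3.028) = 0.5023 in
L_e = K·L = 0.7 × 284 = 198.8 in
λ = L_e / r_min = 198.80 / 0.5023 = 396

λ ≈ 396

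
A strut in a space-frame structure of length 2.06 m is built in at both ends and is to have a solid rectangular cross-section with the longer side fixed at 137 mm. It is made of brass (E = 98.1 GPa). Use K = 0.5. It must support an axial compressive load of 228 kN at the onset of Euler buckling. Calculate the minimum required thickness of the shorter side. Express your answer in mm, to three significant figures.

b ≈ 28.0 mm

L_e = K·L = 0.5 × 2.06 = 1.030 m
Required I = P_cr·L_e²/(π²E) = 2.280×10^5 × 1.030² / (π² × 9.81×10^10) = 2.498×10^-7 m⁴
I_req = 2.498×10^5 mm⁴
Rectangle, weak axis: I_min = h·b³/12 with h = 137 mm fixed  ⇒  b = (12I/h)^(1/3) = 28.0 mm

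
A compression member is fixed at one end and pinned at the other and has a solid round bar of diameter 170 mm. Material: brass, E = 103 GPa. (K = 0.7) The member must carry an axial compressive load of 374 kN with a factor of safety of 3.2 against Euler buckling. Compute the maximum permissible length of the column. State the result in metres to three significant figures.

L_max ≈ 8.43 m

I = πd⁴/64 = π×170⁴/64 = 4.100×10^7 mm⁴
I = 4.100×10^-5 m⁴
Required critical load P_cr = n·P = 3.2 × 374 = 1197 kN = 1.197×10^6 N
From P_cr = π²EI/(K·L)²:  L = (1/K)·√(π²EI/P_cr) = (1/0.7)·√(π²×1.03×10^11×4.100×10^-5/1.197×10^6)
L = 8.43 m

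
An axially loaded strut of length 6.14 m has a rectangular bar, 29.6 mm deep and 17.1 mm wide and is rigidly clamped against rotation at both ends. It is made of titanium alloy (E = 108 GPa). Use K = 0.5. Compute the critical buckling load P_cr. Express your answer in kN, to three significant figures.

P_cr ≈ 1.39 kN

Buckling occurs about the weak axis: I_min = h·b³/12 with b = 17.1 mm (the shorter side).
I_min = 29.6×17.1³/12 = 1.233×10^4 mm⁴
I = 1.233×10^4 mm⁴ = 1.233×10^-8 m⁴
Effective length L_e = K·L = 0.5 × 6.14 = 3.070 m
P_cr = π²EI / L_e² = π² × 108×10⁹ × 1.233×10^-8 / 3.070² = 1.395×10^3 N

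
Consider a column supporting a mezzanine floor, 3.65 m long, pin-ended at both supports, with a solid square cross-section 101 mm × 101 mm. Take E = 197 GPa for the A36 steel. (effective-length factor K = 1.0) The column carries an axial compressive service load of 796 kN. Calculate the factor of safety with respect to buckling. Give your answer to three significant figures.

n ≈ 1.59

I = a⁴/12 = 101⁴/12 = 8.672×10^6 mm⁴
I = 8.672×10^6 mm⁴ = 8.672×10^-6 m⁴
Effective length L_e = K·L = 1 × 3.65 = 3.650 m
P_cr = π²EI / L_e² = π² × 197×10⁹ × 8.672×10^-6 / 3.650² = 1.266×10^6 N
Factor of safety n = P_cr / P = 1265.6 / 796 = 1.59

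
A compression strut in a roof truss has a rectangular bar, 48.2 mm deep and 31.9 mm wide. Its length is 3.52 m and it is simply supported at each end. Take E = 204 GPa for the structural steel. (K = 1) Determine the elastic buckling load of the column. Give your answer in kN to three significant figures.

P_cr ≈ 21.2 kN

Buckling occurs about the weak axis: I_min = h·b³/12 with b = 31.9 mm (the shorter side).
I_min = 48.2×31.9³/12 = 1.304×10^5 mm⁴
I = 1.304×10^5 mm⁴ = 1.304×10^-7 m⁴
Effective length L_e = K·L = 1 × 3.52 = 3.520 m
P_cr = π²EI / L_e² = π² × 204×10⁹ × 1.304×10^-7 / 3.520² = 2.119×10^4 N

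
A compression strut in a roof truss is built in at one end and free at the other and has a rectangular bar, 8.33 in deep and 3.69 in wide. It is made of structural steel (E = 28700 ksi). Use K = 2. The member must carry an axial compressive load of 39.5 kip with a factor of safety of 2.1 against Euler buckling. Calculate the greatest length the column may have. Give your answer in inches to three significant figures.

L_max ≈ 173 in

Buckling occurs about the weak axis: I_min = h·b³/12 with b = 3.69 in (the shorter side).
I_min = 8.33×3.69³/12 = 34.88 in⁴
Required critical load P_cr = n·P = 2.1 × 39.5 = 82.95 kip = 8.295×10^4 lb
From P_cr = π²EI/(K·L)²:  L = (1/K)·√(π²EI/P_cr) = (1/2)·√(π²×2.87×10^7×34.88/8.295×10^4)
L = 173 in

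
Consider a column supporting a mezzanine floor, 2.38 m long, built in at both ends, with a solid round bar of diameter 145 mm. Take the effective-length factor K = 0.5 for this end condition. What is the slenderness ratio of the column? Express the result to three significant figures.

For a solid circle r = d/4 = 145/4 = 36.25 mm
L_e = K·L = 0.5 × 2.38 m = 1.190 m = 1190.0 mm
λ = L_e / r_min = 1190.0 / 36.25 = 32.8

λ ≈ 32.8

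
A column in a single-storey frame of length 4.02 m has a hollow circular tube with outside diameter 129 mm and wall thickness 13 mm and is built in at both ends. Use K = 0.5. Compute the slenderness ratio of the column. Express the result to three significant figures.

Inner diameter d_i = 129 − 2×13 = 103.0 mm
I = π(d_o⁴ − d_i⁴)/64 = π(129⁴ − 103.0⁴)/64 = 8.069×10^6 mm⁴
A = 4.738×10^3 mm²;  r_min = √(I/A) = √(8.069×10^6/4.738×10^3) = 41.27 mm
L_e = K·L = 0.5 × 4.02 m = 2.010 m = 2010.0 mm
λ = L_e / r_min = 2010.0 / 41.27 = 48.7

λ ≈ 48.7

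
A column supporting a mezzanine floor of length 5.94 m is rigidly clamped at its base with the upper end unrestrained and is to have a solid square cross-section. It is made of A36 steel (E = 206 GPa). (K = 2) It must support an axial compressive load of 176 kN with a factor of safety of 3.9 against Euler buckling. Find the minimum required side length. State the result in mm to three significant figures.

Required P_cr = n·P = 3.9 × 176 = 686.4 kN
L_e = K·L = 2 × 5.94 = 11.88 m
Required I = P_cr·L_e²/(π²E) = 6.864×10^5 × 11.88² / (π² × 2.06×10^11) = 4.765×10^-5 m⁴
I_req = 4.765×10^7 mm⁴
Solid square: I = a⁴/12  ⇒  a = (12I)^(1/4) = (12×4.765×10^7)^(1/4) = 155 mm

a ≈ 155 mm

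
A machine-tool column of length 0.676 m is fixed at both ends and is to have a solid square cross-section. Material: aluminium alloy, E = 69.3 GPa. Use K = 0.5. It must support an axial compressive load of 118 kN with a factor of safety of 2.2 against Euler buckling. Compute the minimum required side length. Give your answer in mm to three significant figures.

Required P_cr = n·P = 2.2 × 118 = 259.6 kN
L_e = K·L = 0.5 × 0.676 = 0.3380 m
Required I = P_cr·L_e²/(π²E) = 2.596×10^5 × 0.3380² / (π² × 6.93×10^10) = 4.336×10^-8 m⁴
I_req = 4.336×10^4 mm⁴
Solid square: I = a⁴/12  ⇒  a = (12I)^(1/4) = (12×4.336×10^4)^(1/4) = 26.9 mm

a ≈ 26.9 mm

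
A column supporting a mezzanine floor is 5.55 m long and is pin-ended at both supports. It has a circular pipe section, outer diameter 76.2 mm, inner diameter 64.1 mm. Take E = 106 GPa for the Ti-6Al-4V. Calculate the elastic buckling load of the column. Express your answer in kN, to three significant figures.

P_cr ≈ 28.1 kN

d_o = 76.2 mm, d_i = 64.1 mm
I = π(d_o⁴ − d_i⁴)/64 = π(76.2⁴ − 64.10⁴)/64 = 8.263×10^5 mm⁴
I = 8.263×10^5 mm⁴ = 8.263×10^-7 m⁴
Effective length L_e = K·L = 1 × 5.55 = 5.550 m
P_cr = π²EI / L_e² = π² × 106×10⁹ × 8.263×10^-7 / 5.550² = 2.806×10^4 N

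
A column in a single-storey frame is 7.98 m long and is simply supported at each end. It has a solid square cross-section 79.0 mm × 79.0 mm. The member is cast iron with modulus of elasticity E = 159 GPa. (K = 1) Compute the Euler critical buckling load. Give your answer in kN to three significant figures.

P_cr ≈ 80.0 kN

I = a⁴/12 = 79.0⁴/12 = 3.246×10^6 mm⁴
I = 3.246×10^6 mm⁴ = 3.246×10^-6 m⁴
Effective length L_e = K·L = 1 × 7.98 = 7.980 m
P_cr = π²EI / L_e² = π² × 159×10⁹ × 3.246×10^-6 / 7.980² = 7.999×10^4 N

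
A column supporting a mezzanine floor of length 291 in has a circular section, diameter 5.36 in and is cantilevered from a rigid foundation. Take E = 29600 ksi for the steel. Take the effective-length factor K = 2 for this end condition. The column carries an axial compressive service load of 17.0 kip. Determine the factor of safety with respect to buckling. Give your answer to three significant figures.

n ≈ 2.06

I = πd⁴/64 = π×5.36⁴/64 = 40.52 in⁴
Effective length L_e = K·L = 2 × 291 = 582.0 in
P_cr = π²EI / L_e² = π² × 29600×10³ × 40.52 / 582.0² = 3.494×10^4 lb
Factor of safety n = P_cr / P = 34.944 / 17.0 = 2.06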